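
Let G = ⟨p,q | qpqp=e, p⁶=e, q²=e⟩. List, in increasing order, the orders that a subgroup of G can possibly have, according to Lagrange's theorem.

|G| = 12 = 2² · 3. By Lagrange's theorem the order of any subgroup divides 12; the divisors of 12 are 1, 2, 3, 4, 6, 12.

Answer: 1, 2, 3, 4, 6, 12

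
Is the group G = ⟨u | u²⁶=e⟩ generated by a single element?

|G| = 26. The element u has order 26 (its powers give 26 distinct elements), so ⟨u⟩ = G and G is cyclic.

Answer: Yes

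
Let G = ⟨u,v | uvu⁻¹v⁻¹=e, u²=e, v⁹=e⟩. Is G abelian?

Each pair of generators commutes: u·v = uv = v·u. Since the generators pairwise commute, every element of G commutes with every other, so G is abelian.

Answer: Yes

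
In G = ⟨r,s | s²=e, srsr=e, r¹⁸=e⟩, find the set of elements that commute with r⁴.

⟨r⁴⟩ ⊆ C_G(r⁴) since powers of r⁴ commute with r⁴; so |C_G(r⁴)| ≥ |⟨r⁴⟩| = 9.
By orbit–stabilizer, |C_G(r⁴)| = |G| / |conj. class of r⁴| = 36 / 2 = 18.
The 18 elements commuting with r⁴ are {e, r, r², r³, r⁴, r⁵, r⁶, r⁷, r⁸, r⁹, r¹⁰, r¹¹, r¹², r¹³, r¹⁴, r¹⁵, r¹⁶, r¹⁷}.

Answer: {e, r, r², r³, r⁴, r⁵, r⁶, r⁷, r⁸, r⁹, r¹⁰, r¹¹, r¹², r¹³, r¹⁴, r¹⁵, r¹⁶, r¹⁷}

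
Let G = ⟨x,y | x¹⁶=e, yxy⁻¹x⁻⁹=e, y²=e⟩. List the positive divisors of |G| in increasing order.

|G| = 32 = 2⁵. By Lagrange's theorem the order of any subgroup divides 32; the divisors of 32 are 1, 2, 4, 8, 16, 32.

Answer: 1, 2, 4, 8, 16, 32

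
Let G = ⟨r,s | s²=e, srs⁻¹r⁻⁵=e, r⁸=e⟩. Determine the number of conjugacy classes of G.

The conjugacy classes (representative and size) are:
  [e] (size 1), [r⁵] (size 2), [r²] (size 1), [r⁷] (size 2), [r⁴] (size 1), [r⁶] (size 1), [s] (size 2), [r⁵s] (size 2), [r²s] (size 2), [r³s] (size 2).
Class equation: 1 + 2 + 1 + 2 + 1 + 1 + 2 + 2 + 2 + 2 = 16 = |G|. So G has 10 conjugacy classes.

Answer: 10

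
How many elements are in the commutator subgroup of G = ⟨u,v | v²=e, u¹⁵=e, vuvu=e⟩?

G' = [G, G] is generated by all commutators. The generator-pair commutators are: [u, v] = u².
The subgroup they normally generate is {e, u, u², u³, u⁴, u⁵, u⁶, u⁷, u⁸, u⁹, u¹⁰, u¹¹, u¹², u¹³, u¹⁴}, of order 15.
Check: |G/G'| = 30/15 = 2 is the order of the abelianisation.

Answer: 15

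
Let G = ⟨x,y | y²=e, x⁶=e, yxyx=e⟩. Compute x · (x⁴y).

Compute x · (x⁴y) by multiplying left to right and reducing via the relations at each step:
  x · x⁴ = x⁵
  (x⁵) · y = x⁵y

Answer: x⁵y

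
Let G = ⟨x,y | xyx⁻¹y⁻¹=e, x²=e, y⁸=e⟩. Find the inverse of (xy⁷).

The order of (xy⁷) is 8 (smallest k with (xy⁷)ᵏ = e), so (xy⁷)⁻¹ = (xy⁷)⁷ = xy.
Check: (xy⁷) · (xy) → (xy⁷) · x = y⁷;   (y⁷) · y = e, giving e as required.

Answer: xy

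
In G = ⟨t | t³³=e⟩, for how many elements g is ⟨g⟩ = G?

G is cyclic of order 33. An element generates G iff its order is 33, and a cyclic group of order 33 has exactly φ(33) = 20 such elements.

Answer: 20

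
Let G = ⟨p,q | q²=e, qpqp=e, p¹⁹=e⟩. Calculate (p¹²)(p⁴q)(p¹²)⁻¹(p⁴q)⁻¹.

[(p¹²), (p⁴q)] = (p¹²)·(p⁴q)·(p¹²)⁻¹·(p⁴q)⁻¹.
  (p¹²) · (p⁴q) = p¹⁶q
  (p¹⁶q) · (p⁷) = p⁹q
  (p⁹q) · (p⁴q) = p⁵

Answer: p⁵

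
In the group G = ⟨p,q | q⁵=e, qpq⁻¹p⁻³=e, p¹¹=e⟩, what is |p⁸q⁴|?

Compute successive powers until reaching e:
  (p⁸q⁴)¹ = p⁸q⁴, (p⁸q⁴)² = p⁷q³, (p⁸q⁴)³ = p³q², (p⁸q⁴)⁴ = p⁹q, (p⁸q⁴)⁵ = e.
The smallest positive k with (p⁸q⁴)ᵏ = e is 5.

Answer: 5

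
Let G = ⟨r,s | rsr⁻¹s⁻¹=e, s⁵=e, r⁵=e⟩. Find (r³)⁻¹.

The order of (r³) is 5 (smallest k with (r³)ᵏ = e), so (r³)⁻¹ = (r³)⁴ = r².
Check: (r³) · (r²) → (r³) · r² = e, giving e as required.

Answer: r²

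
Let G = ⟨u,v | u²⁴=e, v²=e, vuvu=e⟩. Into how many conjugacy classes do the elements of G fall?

The conjugacy classes (representative and size) are:
  [e] (size 1), [u²³] (size 2), [u²] (size 2), [u³] (size 2), [u²⁰] (size 2), [u¹⁹] (size 2), [u⁶] (size 2), [u⁷] (size 2), [u⁸] (size 2), [u⁹] (size 2), [u¹⁴] (size 2), [u¹¹] (size 2), [u¹²] (size 1), [u⁴v] (size 12), [u⁵v] (size 12).
Class equation: 1 + 2 + 2 + 2 + 2 + 2 + 2 + 2 + 2 + 2 + 2 + 2 + 1 + 12 + 12 = 48 = |G|. So G has 15 conjugacy classes.

Answer: 15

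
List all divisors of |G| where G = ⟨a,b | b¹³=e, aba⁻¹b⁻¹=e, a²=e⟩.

|G| = 26 = 2 · 13. By Lagrange's theorem the order of any subgroup divides 26; the divisors of 26 are 1, 2, 13, 26.

Answer: 1, 2, 13, 26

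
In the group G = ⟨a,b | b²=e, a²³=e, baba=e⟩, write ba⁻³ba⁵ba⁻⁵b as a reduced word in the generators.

Multiply left to right, reducing at each step:
  b · a⁻³ = a³b
  (a³b) · b = a³
  (a³) · a⁵ = a⁸
  (a⁸) · b = a⁸b
  (a⁸b) · a⁻⁵ = a¹³b
  (a¹³b) · b = a¹³

Answer: a¹³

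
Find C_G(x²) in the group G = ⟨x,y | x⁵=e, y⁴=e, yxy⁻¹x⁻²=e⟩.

⟨x²⟩ ⊆ C_G(x²) since powers of x² commute with x²; so |C_G(x²)| ≥ |⟨x²⟩| = 5.
By orbit–stabilizer, |C_G(x²)| = |G| / |conj. class of x²| = 20 / 4 = 5.
The 5 elements commuting with x² are {e, x, x², x³, x⁴}.

Answer: {e, x, x², x³, x⁴}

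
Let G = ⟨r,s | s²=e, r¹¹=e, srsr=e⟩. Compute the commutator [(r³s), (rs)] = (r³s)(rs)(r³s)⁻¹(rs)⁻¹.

[(r³s), (rs)] = (r³s)·(rs)·(r³s)⁻¹·(rs)⁻¹.
  (r³s) · (rs) = r²
  (r²) · (r³s) = r⁵s
  (r⁵s) · (rs) = r⁴

Answer: r⁴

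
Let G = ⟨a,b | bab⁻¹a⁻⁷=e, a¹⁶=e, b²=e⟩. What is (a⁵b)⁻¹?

The order of (a⁵b) is 4 (smallest k with (a⁵b)ᵏ = e), so (a⁵b)⁻¹ = (a⁵b)³ = a¹³b.
Check: (a⁵b) · (a¹³b) → (a⁵b) · a¹³ = b;   b · b = e, giving e as required.

Answer: a¹³b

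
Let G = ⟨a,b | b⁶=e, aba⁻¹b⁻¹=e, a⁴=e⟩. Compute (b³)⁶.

Compute successive powers of (b³), reducing at each step:
  (b³)²: (b³) · b³ = e
  (b³)³: e · b³ = b³
  (b³)⁴: (b³) · b³ = e
  (b³)⁵: e · b³ = b³
  (b³)⁶: (b³) · b³ = e

Answer: e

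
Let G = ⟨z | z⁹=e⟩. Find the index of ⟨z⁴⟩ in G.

First find ord(z⁴) by computing successive powers:
  (z⁴)¹ = z⁴, (z⁴)² = z⁸, (z⁴)³ = z³, (z⁴)⁴ = z⁷, (z⁴)⁵ = z², (z⁴)⁶ = z⁶, (z⁴)⁷ = z, (z⁴)⁸ = z⁵, (z⁴)⁹ = e.
So |⟨z⁴⟩| = ord(z⁴) = 9. With |G| = 9, by Lagrange [G : ⟨z⁴⟩] = 9/9 = 1.

Answer: 1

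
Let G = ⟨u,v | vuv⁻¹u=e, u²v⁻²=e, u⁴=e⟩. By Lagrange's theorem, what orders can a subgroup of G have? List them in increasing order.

|G| = 8 = 2³. By Lagrange's theorem the order of any subgroup divides 8; the divisors of 8 are 1, 2, 4, 8.

Answer: 1, 2, 4, 8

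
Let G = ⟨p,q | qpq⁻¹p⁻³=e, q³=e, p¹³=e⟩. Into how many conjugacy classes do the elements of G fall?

The conjugacy classes (representative and size) are:
  [e] (size 1), [p] (size 3), [p⁵] (size 3), [p¹⁰] (size 3), [p⁸] (size 3), [p¹⁰q] (size 13), [p⁷q²] (size 13).
Class equation: 1 + 3 + 3 + 3 + 3 + 13 + 13 = 39 = |G|. So G has 7 conjugacy classes.

Answer: 7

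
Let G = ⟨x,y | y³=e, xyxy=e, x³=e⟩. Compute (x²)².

Compute successive powers of (x²), reducing at each step:
  (x²)²: (x²) · x² = x

Answer: x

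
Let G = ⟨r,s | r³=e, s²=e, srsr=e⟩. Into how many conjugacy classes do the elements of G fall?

The conjugacy classes (representative and size) are:
  [e] (size 1), [r] (size 2), [rs] (size 3).
Class equation: 1 + 2 + 3 = 6 = |G|. So G has 3 conjugacy classes.

Answer: 3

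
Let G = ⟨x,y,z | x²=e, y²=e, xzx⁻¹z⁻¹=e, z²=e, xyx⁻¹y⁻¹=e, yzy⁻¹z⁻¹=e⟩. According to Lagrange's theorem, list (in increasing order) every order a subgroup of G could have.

|G| = 8 = 2³. By Lagrange's theorem the order of any subgroup divides 8; the divisors of 8 are 1, 2, 4, 8.

Answer: 1, 2, 4, 8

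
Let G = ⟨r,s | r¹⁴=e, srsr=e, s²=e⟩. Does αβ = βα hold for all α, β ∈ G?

r·s = rs but s·r = r¹³s, so r·s ≠ s·r and G is not abelian.

Answer: No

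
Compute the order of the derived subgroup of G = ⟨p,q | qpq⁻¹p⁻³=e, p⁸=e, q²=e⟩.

G' = [G, G] is generated by all commutators. The generator-pair commutators are: [p, q] = p⁶.
The subgroup they normally generate is {e, p², p⁴, p⁶}, of order 4.
Check: |G/G'| = 16/4 = 4 is the order of the abelianisation.

Answer: 4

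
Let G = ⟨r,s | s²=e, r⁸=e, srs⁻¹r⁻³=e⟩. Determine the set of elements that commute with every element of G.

An element z ∈ Z(G) iff z commutes with every generator.
For example r⁴ is central: (r⁴)·r = r⁵ = r·(r⁴); (r⁴)·s = r⁴s = s·(r⁴).
Whereas r ∉ Z(G) since r·s = rs ≠ r³s = s·r.
Checking each of the 16 elements this way gives Z(G) = {e, r⁴}, of order 2.

Answer: {e, r⁴}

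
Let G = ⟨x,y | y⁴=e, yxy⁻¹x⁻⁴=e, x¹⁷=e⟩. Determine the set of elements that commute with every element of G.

An element z ∈ Z(G) iff z commutes with every generator.
For example e is central: e·x = x = x·e; e·y = y = y·e.
Whereas x ∉ Z(G) since x·y = xy ≠ x⁴y = y·x.
Checking each of the 68 elements this way gives Z(G) = {e}, of order 1.

Answer: {e}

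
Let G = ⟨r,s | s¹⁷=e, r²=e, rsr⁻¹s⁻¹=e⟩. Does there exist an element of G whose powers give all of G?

|G| = 34. The element rs has order 34 (its powers give 34 distinct elements), so ⟨rs⟩ = G and G is cyclic.

Answer: Yes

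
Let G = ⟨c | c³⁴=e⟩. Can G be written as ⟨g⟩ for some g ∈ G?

|G| = 34. The element c has order 34 (its powers give 34 distinct elements), so ⟨c⟩ = G and G is cyclic.

Answer: Yes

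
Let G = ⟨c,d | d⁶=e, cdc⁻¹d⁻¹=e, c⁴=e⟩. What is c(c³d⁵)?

Compute c · (c³d⁵) by multiplying left to right and reducing via the relations at each step:
  c · c³ = e
  e · d⁵ = d⁵

Answer: d⁵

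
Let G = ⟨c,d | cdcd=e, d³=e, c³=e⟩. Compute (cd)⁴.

Compute successive powers of (cd), reducing at each step:
  (cd)²: (cd) · c = d²;   (d²) · d = e
  (cd)³: e · c = c;   c · d = cd
  (cd)⁴: (cd) · c = d²;   (d²) · d = e

Answer: e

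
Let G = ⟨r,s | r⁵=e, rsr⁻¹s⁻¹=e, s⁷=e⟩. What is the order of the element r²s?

Compute successive powers until reaching e:
  (r²s)¹ = r²s, (r²s)² = r⁴s², (r²s)³ = rs³, (r²s)⁴ = r³s⁴, (r²s)⁵ = s⁵, (r²s)⁶ = r²s⁶, (r²s)⁷ = r⁴, (r²s)⁸ = rs, (r²s)⁹ = r³s², (r²s)¹⁰ = s³, (r²s)¹¹ = r²s⁴, (r²s)¹² = r⁴s⁵, (r²s)¹³ = rs⁶, (r²s)¹⁴ = r³, (r²s)¹⁵ = s, (r²s)¹⁶ = r²s², (r²s)¹⁷ = r⁴s³, (r²s)¹⁸ = rs⁴, (r²s)¹⁹ = r³s⁵, (r²s)²⁰ = s⁶, (r²s)²¹ = r², (r²s)²² = r⁴s, (r²s)²³ = rs², (r²s)²⁴ = r³s³, (r²s)²⁵ = s⁴, (r²s)²⁶ = r²s⁵, (r²s)²⁷ = r⁴s⁶, (r²s)²⁸ = r, (r²s)²⁹ = r³s, (r²s)³⁰ = s², (r²s)³¹ = r²s³, (r²s)³² = r⁴s⁴, (r²s)³³ = rs⁵, (r²s)³⁴ = r³s⁶, (r²s)³⁵ = e.
The smallest positive k with (r²s)ᵏ = e is 35.

Answer: 35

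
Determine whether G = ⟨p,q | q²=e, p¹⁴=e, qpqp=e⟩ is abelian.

p·q = pq but q·p = p¹³q, so p·q ≠ q·p and G is not abelian.

Answer: No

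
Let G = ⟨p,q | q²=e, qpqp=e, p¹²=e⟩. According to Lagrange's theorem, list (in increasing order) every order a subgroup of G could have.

|G| = 24 = 2³ · 3. By Lagrange's theorem the order of any subgroup divides 24; the divisors of 24 are 1, 2, 3, 4, 6, 8, 12, 24.

Answer: 1, 2, 3, 4, 6, 8, 12, 24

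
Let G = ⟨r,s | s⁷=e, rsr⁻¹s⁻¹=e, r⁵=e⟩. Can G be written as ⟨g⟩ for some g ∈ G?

|G| = 35. The element rs has order 35 (its powers give 35 distinct elements), so ⟨rs⟩ = G and G is cyclic.

Answer: Yes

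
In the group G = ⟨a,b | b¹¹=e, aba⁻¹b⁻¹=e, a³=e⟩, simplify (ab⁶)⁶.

Compute successive powers of (ab⁶), reducing at each step:
  (ab⁶)²: (ab⁶) · a = a²b⁶;   (a²b⁶) · b⁶ = a²b
  (ab⁶)³: (a²b) · a = b;   b · b⁶ = b⁷
  (ab⁶)⁴: (b⁷) · a = ab⁷;   (ab⁷) · b⁶ = ab²
  (ab⁶)⁵: (ab²) · a = a²b²;   (a²b²) · b⁶ = a²b⁸
  (ab⁶)⁶: (a²b⁸) · a = b⁸;   (b⁸) · b⁶ = b³

Answer: b³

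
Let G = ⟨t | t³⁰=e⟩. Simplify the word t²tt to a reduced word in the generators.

Multiply left to right, reducing at each step:
  (t²) · t = t³
  (t³) · t = t⁴

Answer: t⁴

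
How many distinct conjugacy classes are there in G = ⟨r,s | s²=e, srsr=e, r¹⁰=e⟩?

The conjugacy classes (representative and size) are:
  [e] (size 1), [r] (size 2), [r²] (size 2), [r³] (size 2), [r⁴] (size 2), [r⁵] (size 1), [r²s] (size 5), [r³s] (size 5).
Class equation: 1 + 2 + 2 + 2 + 2 + 1 + 5 + 5 = 20 = |G|. So G has 8 conjugacy classes.

Answer: 8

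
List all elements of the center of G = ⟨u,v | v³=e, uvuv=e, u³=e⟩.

An element z ∈ Z(G) iff z commutes with every generator.
For example e is central: e·u = u = u·e; e·v = v = v·e.
Whereas u ∉ Z(G) since u·v = uv ≠ u²v² = v·u.
Checking each of the 12 elements this way gives Z(G) = {e}, of order 1.

Answer: {e}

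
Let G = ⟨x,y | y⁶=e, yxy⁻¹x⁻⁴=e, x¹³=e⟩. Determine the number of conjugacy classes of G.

The conjugacy classes (representative and size) are:
  [e] (size 1), [x⁴] (size 6), [x¹¹] (size 6), [x⁷y] (size 13), [x⁸y²] (size 13), [x¹²y³] (size 13), [x⁵y⁴] (size 13), [x¹¹y⁵] (size 13).
Class equation: 1 + 6 + 6 + 13 + 13 + 13 + 13 + 13 = 78 = |G|. So G has 8 conjugacy classes.

Answer: 8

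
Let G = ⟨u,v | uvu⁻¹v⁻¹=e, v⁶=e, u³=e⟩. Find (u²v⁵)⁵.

Compute successive powers of (u²v⁵), reducing at each step:
  (u²v⁵)²: (u²v⁵) · u² = uv⁵;   (uv⁵) · v⁵ = uv⁴
  (u²v⁵)³: (uv⁴) · u² = v⁴;   (v⁴) · v⁵ = v³
  (u²v⁵)⁴: (v³) · u² = u²v³;   (u²v³) · v⁵ = u²v²
  (u²v⁵)⁵: (u²v²) · u² = uv²;   (uv²) · v⁵ = uv

Answer: uv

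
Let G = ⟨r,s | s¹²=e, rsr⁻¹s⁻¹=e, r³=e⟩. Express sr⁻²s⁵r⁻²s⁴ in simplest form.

Multiply left to right, reducing at each step:
  s · r⁻² = rs
  (rs) · s⁵ = rs⁶
  (rs⁶) · r⁻² = r²s⁶
  (r²s⁶) · s⁴ = r²s¹⁰

Answer: r²s¹⁰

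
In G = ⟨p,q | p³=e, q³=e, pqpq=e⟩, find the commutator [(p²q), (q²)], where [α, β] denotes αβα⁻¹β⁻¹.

[(p²q), (q²)] = (p²q)·(q²)·(p²q)⁻¹·(q²)⁻¹.
  (p²q) · (q²) = p²
  (p²) · (q²p) = qp²
  (qp²) · q = pq²p

Answer: pq²p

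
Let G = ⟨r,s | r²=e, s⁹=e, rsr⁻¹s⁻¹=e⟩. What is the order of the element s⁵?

Compute successive powers until reaching e:
  (s⁵)¹ = s⁵, (s⁵)² = s, (s⁵)³ = s⁶, (s⁵)⁴ = s², (s⁵)⁵ = s⁷, (s⁵)⁶ = s³, (s⁵)⁷ = s⁸, (s⁵)⁸ = s⁴, (s⁵)⁹ = e.
The smallest positive k with (s⁵)ᵏ = e is 9.

Answer: 9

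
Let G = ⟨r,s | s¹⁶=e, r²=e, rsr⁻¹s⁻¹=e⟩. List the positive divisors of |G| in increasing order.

|G| = 32 = 2⁵. By Lagrange's theorem the order of any subgroup divides 32; the divisors of 32 are 1, 2, 4, 8, 16, 32.

Answer: 1, 2, 4, 8, 16, 32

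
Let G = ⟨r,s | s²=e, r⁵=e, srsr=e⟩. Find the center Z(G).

An element z ∈ Z(G) iff z commutes with every generator.
For example e is central: e·r = r = r·e; e·s = s = s·e.
Whereas r ∉ Z(G) since r·s = rs ≠ r⁴s = s·r.
Checking each of the 10 elements this way gives Z(G) = {e}, of order 1.

Answer: {e}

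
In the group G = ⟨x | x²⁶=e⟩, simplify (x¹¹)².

Compute successive powers of (x¹¹), reducing at each step:
  (x¹¹)²: (x¹¹) · x¹¹ = x²²

Answer: x²²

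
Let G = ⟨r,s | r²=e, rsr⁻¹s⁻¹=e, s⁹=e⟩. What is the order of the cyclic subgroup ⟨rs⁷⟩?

|⟨rs⁷⟩| equals the order of rs⁷. Compute successive powers until reaching e:
  (rs⁷)¹ = rs⁷, (rs⁷)² = s⁵, (rs⁷)³ = rs³, (rs⁷)⁴ = s, (rs⁷)⁵ = rs⁸, (rs⁷)⁶ = s⁶, (rs⁷)⁷ = rs⁴, (rs⁷)⁸ = s², (rs⁷)⁹ = r, (rs⁷)¹⁰ = s⁷, (rs⁷)¹¹ = rs⁵, (rs⁷)¹² = s³, (rs⁷)¹³ = rs, (rs⁷)¹⁴ = s⁸, (rs⁷)¹⁵ = rs⁶, (rs⁷)¹⁶ = s⁴, (rs⁷)¹⁷ = rs², (rs⁷)¹⁸ = e.
The smallest positive k with (rs⁷)ᵏ = e is 18, so |⟨rs⁷⟩| = 18.

Answer: 18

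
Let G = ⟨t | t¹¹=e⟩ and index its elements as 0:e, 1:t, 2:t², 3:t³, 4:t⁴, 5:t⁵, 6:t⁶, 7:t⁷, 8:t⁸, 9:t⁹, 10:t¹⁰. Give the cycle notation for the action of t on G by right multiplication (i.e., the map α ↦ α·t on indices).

(0 1 2 3 4 5 6 7 8 9 10)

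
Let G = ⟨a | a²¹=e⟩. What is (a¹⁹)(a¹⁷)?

Compute (a¹⁹) · (a¹⁷) by multiplying left to right and reducing via the relations at each step:
  (a¹⁹) · a¹⁷ = a¹⁵

Answer: a¹⁵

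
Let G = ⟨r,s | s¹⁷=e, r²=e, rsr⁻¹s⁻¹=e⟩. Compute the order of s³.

Compute successive powers until reaching e:
  (s³)¹ = s³, (s³)² = s⁶, (s³)³ = s⁹, (s³)⁴ = s¹², (s³)⁵ = s¹⁵, (s³)⁶ = s, (s³)⁷ = s⁴, (s³)⁸ = s⁷, (s³)⁹ = s¹⁰, (s³)¹⁰ = s¹³, (s³)¹¹ = s¹⁶, (s³)¹² = s², (s³)¹³ = s⁵, (s³)¹⁴ = s⁸, (s³)¹⁵ = s¹¹, (s³)¹⁶ = s¹⁴, (s³)¹⁷ = e.
The smallest positive k with (s³)ᵏ = e is 17.

Answer: 17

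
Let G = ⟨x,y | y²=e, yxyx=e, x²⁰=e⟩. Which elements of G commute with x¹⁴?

⟨x¹⁴⟩ ⊆ C_G(x¹⁴) since powers of x¹⁴ commute with x¹⁴; so |C_G(x¹⁴)| ≥ |⟨x¹⁴⟩| = 10.
By orbit–stabilizer, |C_G(x¹⁴)| = |G| / |conj. class of x¹⁴| = 40 / 2 = 20.
The 20 elements commuting with x¹⁴ are {e, x, x², x³, x⁴, x⁵, x⁶, x⁷, x⁸, x⁹, x¹⁰, x¹¹, x¹², x¹³, x¹⁴, x¹⁵, x¹⁶, x¹⁷, x¹⁸, x¹⁹}.

Answer: {e, x, x², x³, x⁴, x⁵, x⁶, x⁷, x⁸, x⁹, x¹⁰, x¹¹, x¹², x¹³, x¹⁴, x¹⁵, x¹⁶, x¹⁷, x¹⁸, x¹⁹}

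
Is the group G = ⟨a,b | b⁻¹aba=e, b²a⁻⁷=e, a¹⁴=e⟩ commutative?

a·b = ab but b·a = a⁶b⁻¹, so a·b ≠ b·a and G is not abelian.

Answer: No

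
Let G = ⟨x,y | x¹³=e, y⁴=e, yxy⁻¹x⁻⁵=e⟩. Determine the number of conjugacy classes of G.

The conjugacy classes (representative and size) are:
  [e] (size 1), [x] (size 4), [x²] (size 4), [x⁹] (size 4), [x¹²y] (size 13), [x⁴y²] (size 13), [x¹²y³] (size 13).
Class equation: 1 + 4 + 4 + 4 + 13 + 13 + 13 = 52 = |G|. So G has 7 conjugacy classes.

Answer: 7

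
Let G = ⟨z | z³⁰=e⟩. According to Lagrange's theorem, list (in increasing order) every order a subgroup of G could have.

|G| = 30 = 2 · 3 · 5. By Lagrange's theorem the order of any subgroup divides 30; the divisors of 30 are 1, 2, 3, 5, 6, 10, 15, 30.

Answer: 1, 2, 3, 5, 6, 10, 15, 30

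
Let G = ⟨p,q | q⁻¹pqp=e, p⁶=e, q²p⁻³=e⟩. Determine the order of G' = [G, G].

G' = [G, G] is generated by all commutators. The generator-pair commutators are: [p, q] = p².
The subgroup they normally generate is {e, p², p⁴}, of order 3.
Check: |G/G'| = 12/3 = 4 is the order of the abelianisation.

Answer: 3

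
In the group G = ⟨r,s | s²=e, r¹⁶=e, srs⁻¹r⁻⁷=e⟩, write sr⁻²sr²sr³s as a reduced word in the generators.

Multiply left to right, reducing at each step:
  s · r⁻² = r²s
  (r²s) · s = r²
  (r²) · r² = r⁴
  (r⁴) · s = r⁴s
  (r⁴s) · r³ = r⁹s
  (r⁹s) · s = r⁹

Answer: r⁹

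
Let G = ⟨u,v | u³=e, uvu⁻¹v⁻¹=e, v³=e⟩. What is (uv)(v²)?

Compute (uv) · (v²) by multiplying left to right and reducing via the relations at each step:
  (uv) · v² = u

Answer: u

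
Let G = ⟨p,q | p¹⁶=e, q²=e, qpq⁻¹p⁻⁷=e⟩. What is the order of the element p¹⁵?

Compute successive powers until reaching e:
  (p¹⁵)¹ = p¹⁵, (p¹⁵)² = p¹⁴, (p¹⁵)³ = p¹³, (p¹⁵)⁴ = p¹², (p¹⁵)⁵ = p¹¹, (p¹⁵)⁶ = p¹⁰, (p¹⁵)⁷ = p⁹, (p¹⁵)⁸ = p⁸, (p¹⁵)⁹ = p⁷, (p¹⁵)¹⁰ = p⁶, (p¹⁵)¹¹ = p⁵, (p¹⁵)¹² = p⁴, (p¹⁵)¹³ = p³, (p¹⁵)¹⁴ = p², (p¹⁵)¹⁵ = p, (p¹⁵)¹⁶ = e.
The smallest positive k with (p¹⁵)ᵏ = e is 16.

Answer: 16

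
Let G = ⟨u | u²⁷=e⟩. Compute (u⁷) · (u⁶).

Compute (u⁷) · (u⁶) by multiplying left to right and reducing via the relations at each step:
  (u⁷) · u⁶ = u¹³

Answer: u¹³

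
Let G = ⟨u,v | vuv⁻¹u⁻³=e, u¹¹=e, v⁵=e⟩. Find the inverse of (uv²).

The order of (uv²) is 5 (smallest k with (uv²)ᵏ = e), so (uv²)⁻¹ = (uv²)⁴ = u⁶v³.
Check: (uv²) · (u⁶v³) → (uv²) · u⁶ = v²;   (v²) · v³ = e, giving e as required.

Answer: u⁶v³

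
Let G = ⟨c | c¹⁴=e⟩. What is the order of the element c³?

Compute successive powers until reaching e:
  (c³)¹ = c³, (c³)² = c⁶, (c³)³ = c⁹, (c³)⁴ = c¹², (c³)⁵ = c, (c³)⁶ = c⁴, (c³)⁷ = c⁷, (c³)⁸ = c¹⁰, (c³)⁹ = c¹³, (c³)¹⁰ = c², (c³)¹¹ = c⁵, (c³)¹² = c⁸, (c³)¹³ = c¹¹, (c³)¹⁴ = e.
The smallest positive k with (c³)ᵏ = e is 14.

Answer: 14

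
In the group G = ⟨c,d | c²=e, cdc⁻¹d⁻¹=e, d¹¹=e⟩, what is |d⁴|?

Compute successive powers until reaching e:
  (d⁴)¹ = d⁴, (d⁴)² = d⁸, (d⁴)³ = d, (d⁴)⁴ = d⁵, (d⁴)⁵ = d⁹, (d⁴)⁶ = d², (d⁴)⁷ = d⁶, (d⁴)⁸ = d¹⁰, (d⁴)⁹ = d³, (d⁴)¹⁰ = d⁷, (d⁴)¹¹ = e.
The smallest positive k with (d⁴)ᵏ = e is 11.

Answer: 11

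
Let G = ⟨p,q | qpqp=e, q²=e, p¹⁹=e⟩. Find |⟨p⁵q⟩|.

|⟨p⁵q⟩| equals the order of p⁵q. Compute successive powers until reaching e:
  (p⁵q)¹ = p⁵q, (p⁵q)² = e.
The smallest positive k with (p⁵q)ᵏ = e is 2, so |⟨p⁵q⟩| = 2.

Answer: 2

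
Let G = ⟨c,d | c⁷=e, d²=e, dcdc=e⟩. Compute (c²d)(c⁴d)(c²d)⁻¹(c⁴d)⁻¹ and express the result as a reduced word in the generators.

[(c²d), (c⁴d)] = (c²d)·(c⁴d)·(c²d)⁻¹·(c⁴d)⁻¹.
  (c²d) · (c⁴d) = c⁵
  (c⁵) · (c²d) = d
  d · (c⁴d) = c³

Answer: c³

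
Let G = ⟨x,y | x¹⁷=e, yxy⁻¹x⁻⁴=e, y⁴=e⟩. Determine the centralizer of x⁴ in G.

⟨x⁴⟩ ⊆ C_G(x⁴) since powers of x⁴ commute with x⁴; so |C_G(x⁴)| ≥ |⟨x⁴⟩| = 17.
By orbit–stabilizer, |C_G(x⁴)| = |G| / |conj. class of x⁴| = 68 / 4 = 17.
The 17 elements commuting with x⁴ are {e, x, x², x³, x⁴, x⁵, x⁶, x⁷, x⁸, x⁹, x¹⁰, x¹¹, x¹², x¹³, x¹⁴, x¹⁵, x¹⁶}.

Answer: {e, x, x², x³, x⁴, x⁵, x⁶, x⁷, x⁸, x⁹, x¹⁰, x¹¹, x¹², x¹³, x¹⁴, x¹⁵, x¹⁶}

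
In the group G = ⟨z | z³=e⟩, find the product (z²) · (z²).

Compute (z²) · (z²) by multiplying left to right and reducing via the relations at each step:
  (z²) · z² = z

Answer: z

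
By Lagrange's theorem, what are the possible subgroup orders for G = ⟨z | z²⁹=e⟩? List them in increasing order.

|G| = 29 = 29. By Lagrange's theorem the order of any subgroup divides 29; the divisors of 29 are 1, 29.

Answer: 1, 29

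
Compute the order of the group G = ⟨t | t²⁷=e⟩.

G is generated by a single element, so G is cyclic. The relator gives t²⁷ = e and no smaller power is forced to be e, so the 27 powers {e, t, t², t³, t⁴, t⁵, t⁶, t⁷, t⁸, t⁹, t²², t²³, t²¹, t²⁰, t²⁴, t²⁵, t²⁶, t¹², t¹³, t¹¹, t¹⁰, t¹⁴, t¹⁵, t¹⁶, t¹⁷, t¹⁸, t¹⁹} are distinct. Hence |G| = 27.

Answer: 27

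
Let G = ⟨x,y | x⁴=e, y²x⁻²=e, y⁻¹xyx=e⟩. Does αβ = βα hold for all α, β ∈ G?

x·y = xy but y·x = xy⁻¹, so x·y ≠ y·x and G is not abelian.

Answer: No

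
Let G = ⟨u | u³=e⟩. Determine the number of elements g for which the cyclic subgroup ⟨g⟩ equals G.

G is cyclic of order 3. An element generates G iff its order is 3, and a cyclic group of order 3 has exactly φ(3) = 2 such elements.

Answer: 2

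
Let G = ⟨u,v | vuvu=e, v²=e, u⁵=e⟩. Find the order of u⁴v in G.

Compute successive powers until reaching e:
  (u⁴v)¹ = u⁴v, (u⁴v)² = e.
The smallest positive k with (u⁴v)ᵏ = e is 2.

Answer: 2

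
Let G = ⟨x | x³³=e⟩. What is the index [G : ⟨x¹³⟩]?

First find ord(x¹³) by computing successive powers:
  (x¹³)¹ = x¹³, (x¹³)² = x²⁶, (x¹³)³ = x⁶, (x¹³)⁴ = x¹⁹, (x¹³)⁵ = x³², (x¹³)⁶ = x¹², (x¹³)⁷ = x²⁵, (x¹³)⁸ = x⁵, (x¹³)⁹ = x¹⁸, (x¹³)¹⁰ = x³¹, (x¹³)¹¹ = x¹¹, (x¹³)¹² = x²⁴, (x¹³)¹³ = x⁴, (x¹³)¹⁴ = x¹⁷, (x¹³)¹⁵ = x³⁰, (x¹³)¹⁶ = x¹⁰, (x¹³)¹⁷ = x²³, (x¹³)¹⁸ = x³, (x¹³)¹⁹ = x¹⁶, (x¹³)²⁰ = x²⁹, (x¹³)²¹ = x⁹, (x¹³)²² = x²², (x¹³)²³ = x², (x¹³)²⁴ = x¹⁵, (x¹³)²⁵ = x²⁸, (x¹³)²⁶ = x⁸, (x¹³)²⁷ = x²¹, (x¹³)²⁸ = x, (x¹³)²⁹ = x¹⁴, (x¹³)³⁰ = x²⁷, (x¹³)³¹ = x⁷, (x¹³)³² = x²⁰, (x¹³)³³ = e.
So |⟨x¹³⟩| = ord(x¹³) = 33. With |G| = 33, by Lagrange [G : ⟨x¹³⟩] = 33/33 = 1.

Answer: 1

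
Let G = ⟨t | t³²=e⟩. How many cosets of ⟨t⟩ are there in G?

First find ord(t) by computing successive powers:
  t¹ = t, t² = t², t³ = t³, t⁴ = t⁴, t⁵ = t⁵, t⁶ = t⁶, t⁷ = t⁷, t⁸ = t⁸, t⁹ = t⁹, t¹⁰ = t¹⁰, t¹¹ = t¹¹, t¹² = t¹², t¹³ = t¹³, t¹⁴ = t¹⁴, t¹⁵ = t¹⁵, t¹⁶ = t¹⁶, t¹⁷ = t¹⁷, t¹⁸ = t¹⁸, t¹⁹ = t¹⁹, t²⁰ = t²⁰, t²¹ = t²¹, t²² = t²², t²³ = t²³, t²⁴ = t²⁴, t²⁵ = t²⁵, t²⁶ = t²⁶, t²⁷ = t²⁷, t²⁸ = t²⁸, t²⁹ = t²⁹, t³⁰ = t³⁰, t³¹ = t³¹, t³² = e.
So |⟨t⟩| = ord(t) = 32. With |G| = 32, by Lagrange [G : ⟨t⟩] = 32/32 = 1.

Answer: 1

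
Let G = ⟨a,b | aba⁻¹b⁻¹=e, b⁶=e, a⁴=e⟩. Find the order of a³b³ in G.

Compute successive powers until reaching e:
  (a³b³)¹ = a³b³, (a³b³)² = a², (a³b³)³ = ab³, (a³b³)⁴ = e.
The smallest positive k with (a³b³)ᵏ = e is 4.

Answer: 4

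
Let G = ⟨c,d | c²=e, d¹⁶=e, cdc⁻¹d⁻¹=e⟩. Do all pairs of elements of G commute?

Each pair of generators commutes: c·d = cd = d·c. Since the generators pairwise commute, every element of G commutes with every other, so G is abelian.

Answer: Yes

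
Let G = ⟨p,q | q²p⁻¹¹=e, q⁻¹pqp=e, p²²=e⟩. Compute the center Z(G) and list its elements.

An element z ∈ Z(G) iff z commutes with every generator.
For example p¹¹ is central: (p¹¹)·p = p¹² = p·(p¹¹); (p¹¹)·q = q⁻¹ = q·(p¹¹).
Whereas p ∉ Z(G) since p·q = pq ≠ p¹⁰q⁻¹ = q·p.
Checking each of the 44 elements this way gives Z(G) = {e, p¹¹}, of order 2.

Answer: {e, p¹¹}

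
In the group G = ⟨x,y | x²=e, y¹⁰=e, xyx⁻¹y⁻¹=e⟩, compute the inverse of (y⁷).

The order of (y⁷) is 10 (smallest k with (y⁷)ᵏ = e), so (y⁷)⁻¹ = (y⁷)⁹ = y³.
Check: (y⁷) · (y³) → (y⁷) · y³ = e, giving e as required.

Answer: y³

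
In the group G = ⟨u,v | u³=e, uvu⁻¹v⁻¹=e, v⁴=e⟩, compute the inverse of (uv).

The order of (uv) is 12 (smallest k with (uv)ᵏ = e), so (uv)⁻¹ = (uv)¹¹ = u²v³.
Check: (uv) · (u²v³) → (uv) · u² = v;   v · v³ = e, giving e as required.

Answer: u²v³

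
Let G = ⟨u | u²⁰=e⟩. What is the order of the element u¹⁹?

Compute successive powers until reaching e:
  (u¹⁹)¹ = u¹⁹, (u¹⁹)² = u¹⁸, (u¹⁹)³ = u¹⁷, (u¹⁹)⁴ = u¹⁶, (u¹⁹)⁵ = u¹⁵, (u¹⁹)⁶ = u¹⁴, (u¹⁹)⁷ = u¹³, (u¹⁹)⁸ = u¹², (u¹⁹)⁹ = u¹¹, (u¹⁹)¹⁰ = u¹⁰, (u¹⁹)¹¹ = u⁹, (u¹⁹)¹² = u⁸, (u¹⁹)¹³ = u⁷, (u¹⁹)¹⁴ = u⁶, (u¹⁹)¹⁵ = u⁵, (u¹⁹)¹⁶ = u⁴, (u¹⁹)¹⁷ = u³, (u¹⁹)¹⁸ = u², (u¹⁹)¹⁹ = u, (u¹⁹)²⁰ = e.
The smallest positive k with (u¹⁹)ᵏ = e is 20.

Answer: 20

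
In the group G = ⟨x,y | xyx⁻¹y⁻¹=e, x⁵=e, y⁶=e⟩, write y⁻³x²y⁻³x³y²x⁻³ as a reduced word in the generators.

Multiply left to right, reducing at each step:
  (y³) · x² = x²y³
  (x²y³) · y⁻³ = x²
  (x²) · x³ = e
  e · y² = y²
  (y²) · x⁻³ = x²y²

Answer: x²y²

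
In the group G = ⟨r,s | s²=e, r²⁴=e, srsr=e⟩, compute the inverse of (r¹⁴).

The order of (r¹⁴) is 12 (smallest k with (r¹⁴)ᵏ = e), so (r¹⁴)⁻¹ = (r¹⁴)¹¹ = r¹⁰.
Check: (r¹⁴) · (r¹⁰) → (r¹⁴) · r¹⁰ = e, giving e as required.

Answer: r¹⁰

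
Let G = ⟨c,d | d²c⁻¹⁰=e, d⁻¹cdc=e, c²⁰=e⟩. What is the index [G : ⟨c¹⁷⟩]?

First find ord(c¹⁷) by computing successive powers:
  (c¹⁷)¹ = c¹⁷, (c¹⁷)² = c¹⁴, (c¹⁷)³ = c¹¹, (c¹⁷)⁴ = c⁸, (c¹⁷)⁵ = c⁵, (c¹⁷)⁶ = c², (c¹⁷)⁷ = c¹⁹, (c¹⁷)⁸ = c¹⁶, (c¹⁷)⁹ = c¹³, (c¹⁷)¹⁰ = c¹⁰, (c¹⁷)¹¹ = c⁷, (c¹⁷)¹² = c⁴, (c¹⁷)¹³ = c, (c¹⁷)¹⁴ = c¹⁸, (c¹⁷)¹⁵ = c¹⁵, (c¹⁷)¹⁶ = c¹², (c¹⁷)¹⁷ = c⁹, (c¹⁷)¹⁸ = c⁶, (c¹⁷)¹⁹ = c³, (c¹⁷)²⁰ = e.
So |⟨c¹⁷⟩| = ord(c¹⁷) = 20. With |G| = 40, by Lagrange [G : ⟨c¹⁷⟩] = 40/20 = 2.

Answer: 2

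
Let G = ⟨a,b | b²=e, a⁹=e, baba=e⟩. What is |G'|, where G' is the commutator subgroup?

G' = [G, G] is generated by all commutators. The generator-pair commutators are: [a, b] = a².
The subgroup they normally generate is {e, a, a², a³, a⁴, a⁵, a⁶, a⁷, a⁸}, of order 9.
Check: |G/G'| = 18/9 = 2 is the order of the abelianisation.

Answer: 9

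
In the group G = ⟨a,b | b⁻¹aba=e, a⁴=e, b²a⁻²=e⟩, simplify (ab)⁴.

Compute successive powers of (ab), reducing at each step:
  (ab)²: (ab) · a = b;   b · b = a²
  (ab)³: (a²) · a = a³;   (a³) · b = ab⁻¹
  (ab)⁴: (ab⁻¹) · a = b⁻¹;   (b⁻¹) · b = e

Answer: e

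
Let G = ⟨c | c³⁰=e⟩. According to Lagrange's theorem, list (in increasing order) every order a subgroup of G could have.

|G| = 30 = 2 · 3 · 5. By Lagrange's theorem the order of any subgroup divides 30; the divisors of 30 are 1, 2, 3, 5, 6, 10, 15, 30.

Answer: 1, 2, 3, 5, 6, 10, 15, 30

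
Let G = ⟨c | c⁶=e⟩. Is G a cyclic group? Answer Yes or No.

|G| = 6. The element c has order 6 (its powers give 6 distinct elements), so ⟨c⟩ = G and G is cyclic.

Answer: Yes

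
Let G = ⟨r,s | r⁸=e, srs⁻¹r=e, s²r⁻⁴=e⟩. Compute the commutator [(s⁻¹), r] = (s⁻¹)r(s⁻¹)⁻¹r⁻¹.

[(s⁻¹), r] = (s⁻¹)·r·(s⁻¹)⁻¹·r⁻¹.
  (s⁻¹) · r = r³s
  (r³s) · s = r⁷
  (r⁷) · (r⁷) = r⁶

Answer: r⁶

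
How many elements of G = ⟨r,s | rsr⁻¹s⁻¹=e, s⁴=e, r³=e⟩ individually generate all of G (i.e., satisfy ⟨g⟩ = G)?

G is cyclic of order 12. An element generates G iff its order is 12, and a cyclic group of order 12 has exactly φ(12) = 4 such elements.

Answer: 4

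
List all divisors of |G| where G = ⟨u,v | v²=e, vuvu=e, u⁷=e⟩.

|G| = 14 = 2 · 7. By Lagrange's theorem the order of any subgroup divides 14; the divisors of 14 are 1, 2, 7, 14.

Answer: 1, 2, 7, 14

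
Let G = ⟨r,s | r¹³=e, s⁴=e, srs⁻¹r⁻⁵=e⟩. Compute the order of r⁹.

Compute successive powers until reaching e:
  (r⁹)¹ = r⁹, (r⁹)² = r⁵, (r⁹)³ = r, (r⁹)⁴ = r¹⁰, (r⁹)⁵ = r⁶, (r⁹)⁶ = r², (r⁹)⁷ = r¹¹, (r⁹)⁸ = r⁷, (r⁹)⁹ = r³, (r⁹)¹⁰ = r¹², (r⁹)¹¹ = r⁸, (r⁹)¹² = r⁴, (r⁹)¹³ = e.
The smallest positive k with (r⁹)ᵏ = e is 13.

Answer: 13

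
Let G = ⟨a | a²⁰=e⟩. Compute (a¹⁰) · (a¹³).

Compute (a¹⁰) · (a¹³) by multiplying left to right and reducing via the relations at each step:
  (a¹⁰) · a¹³ = a³

Answer: a³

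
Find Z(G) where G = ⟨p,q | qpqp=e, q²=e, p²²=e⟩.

An element z ∈ Z(G) iff z commutes with every generator.
For example p¹¹ is central: (p¹¹)·p = p¹² = p·(p¹¹); (p¹¹)·q = p¹¹q = q·(p¹¹).
Whereas p ∉ Z(G) since p·q = pq ≠ p²¹q = q·p.
Checking each of the 44 elements this way gives Z(G) = {e, p¹¹}, of order 2.

Answer: {e, p¹¹}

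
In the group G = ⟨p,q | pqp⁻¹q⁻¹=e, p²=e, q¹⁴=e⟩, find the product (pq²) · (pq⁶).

Compute (pq²) · (pq⁶) by multiplying left to right and reducing via the relations at each step:
  (pq²) · p = q²
  (q²) · q⁶ = q⁸

Answer: q⁸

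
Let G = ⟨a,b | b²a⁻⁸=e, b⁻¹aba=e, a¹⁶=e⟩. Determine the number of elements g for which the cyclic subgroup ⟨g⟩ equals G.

⟨g⟩ = G would require ord(g) = |G| = 32, but the maximum element order in G is 16 < 32. So G is not cyclic and no single element generates it: the count is 0.

Answer: 0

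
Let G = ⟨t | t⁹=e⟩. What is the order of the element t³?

Compute successive powers until reaching e:
  (t³)¹ = t³, (t³)² = t⁶, (t³)³ = e.
The smallest positive k with (t³)ᵏ = e is 3.

Answer: 3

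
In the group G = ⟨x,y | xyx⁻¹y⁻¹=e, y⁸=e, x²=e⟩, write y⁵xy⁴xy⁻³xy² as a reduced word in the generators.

Multiply left to right, reducing at each step:
  (y⁵) · x = xy⁵
  (xy⁵) · y⁴ = xy
  (xy) · x = y
  y · y⁻³ = y⁶
  (y⁶) · x = xy⁶
  (xy⁶) · y² = x

Answer: x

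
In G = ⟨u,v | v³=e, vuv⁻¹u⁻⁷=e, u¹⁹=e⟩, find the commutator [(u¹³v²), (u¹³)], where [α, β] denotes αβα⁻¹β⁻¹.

[(u¹³v²), (u¹³)] = (u¹³v²)·(u¹³)·(u¹³v²)⁻¹·(u¹³)⁻¹.
  (u¹³v²) · (u¹³) = u⁴v²
  (u⁴v²) · (u⁴v) = u¹⁰
  (u¹⁰) · (u⁶) = u¹⁶

Answer: u¹⁶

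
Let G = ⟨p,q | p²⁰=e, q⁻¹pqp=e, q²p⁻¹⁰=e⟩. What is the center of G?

An element z ∈ Z(G) iff z commutes with every generator.
For example p¹⁰ is central: (p¹⁰)·p = p¹¹ = p·(p¹⁰); (p¹⁰)·q = q⁻¹ = q·(p¹⁰).
Whereas p ∉ Z(G) since p·q = pq ≠ p⁹q⁻¹ = q·p.
Checking each of the 40 elements this way gives Z(G) = {e, p¹⁰}, of order 2.

Answer: {e, p¹⁰}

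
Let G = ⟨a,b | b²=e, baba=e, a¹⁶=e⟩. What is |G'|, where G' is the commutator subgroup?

G' = [G, G] is generated by all commutators. The generator-pair commutators are: [a, b] = a².
The subgroup they normally generate is {e, a², a⁴, a⁶, a⁸, a¹⁰, a¹², a¹⁴}, of order 8.
Check: |G/G'| = 32/8 = 4 is the order of the abelianisation.

Answer: 8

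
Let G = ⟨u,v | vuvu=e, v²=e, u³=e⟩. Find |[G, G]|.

G' = [G, G] is generated by all commutators. The generator-pair commutators are: [u, v] = u².
The subgroup they normally generate is {e, u, u²}, of order 3.
Check: |G/G'| = 6/3 = 2 is the order of the abelianisation.

Answer: 3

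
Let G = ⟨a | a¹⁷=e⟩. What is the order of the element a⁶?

Compute successive powers until reaching e:
  (a⁶)¹ = a⁶, (a⁶)² = a¹², (a⁶)³ = a, (a⁶)⁴ = a⁷, (a⁶)⁵ = a¹³, (a⁶)⁶ = a², (a⁶)⁷ = a⁸, (a⁶)⁸ = a¹⁴, (a⁶)⁹ = a³, (a⁶)¹⁰ = a⁹, (a⁶)¹¹ = a¹⁵, (a⁶)¹² = a⁴, (a⁶)¹³ = a¹⁰, (a⁶)¹⁴ = a¹⁶, (a⁶)¹⁵ = a⁵, (a⁶)¹⁶ = a¹¹, (a⁶)¹⁷ = e.
The smallest positive k with (a⁶)ᵏ = e is 17.

Answer: 17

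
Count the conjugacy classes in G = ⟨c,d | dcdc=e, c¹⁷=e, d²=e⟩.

The conjugacy classes (representative and size) are:
  [e] (size 1), [c¹⁶] (size 2), [c²] (size 2), [c³] (size 2), [c¹³] (size 2), [c¹²] (size 2), [c⁶] (size 2), [c¹⁰] (size 2), [c⁹] (size 2), [c⁷d] (size 17).
Class equation: 1 + 2 + 2 + 2 + 2 + 2 + 2 + 2 + 2 + 17 = 34 = |G|. So G has 10 conjugacy classes.

Answer: 10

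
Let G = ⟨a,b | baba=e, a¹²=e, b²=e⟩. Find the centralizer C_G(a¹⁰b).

⟨a¹⁰b⟩ ⊆ C_G(a¹⁰b) since powers of a¹⁰b commute with a¹⁰b; so |C_G(a¹⁰b)| ≥ |⟨a¹⁰b⟩| = 2.
By orbit–stabilizer, |C_G(a¹⁰b)| = |G| / |conj. class of a¹⁰b| = 24 / 6 = 4.
The 4 elements commuting with a¹⁰b are {e, a⁶, a⁴b, a¹⁰b}.

Answer: {e, a⁶, a⁴b, a¹⁰b}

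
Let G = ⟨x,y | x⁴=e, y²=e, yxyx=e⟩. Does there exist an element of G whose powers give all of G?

Every cyclic group is abelian. But x·y = xy while y·x = x³y, so x·y ≠ y·x and G is not abelian. Hence G is not cyclic.

Answer: No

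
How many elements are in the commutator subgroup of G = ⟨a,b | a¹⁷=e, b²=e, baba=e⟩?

G' = [G, G] is generated by all commutators. The generator-pair commutators are: [a, b] = a².
The subgroup they normally generate is {e, a, a², a³, a⁴, a⁵, a⁶, a⁷, a⁸, a⁹, a¹⁰, a¹¹, a¹², a¹³, a¹⁴, a¹⁵, a¹⁶}, of order 17.
Check: |G/G'| = 34/17 = 2 is the order of the abelianisation.

Answer: 17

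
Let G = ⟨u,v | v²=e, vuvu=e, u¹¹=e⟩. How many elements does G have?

Enumerate words in the generators, reducing via the relations: the distinct elements are
  {e, u, v, uv, u², u³, u⁴, u⁵, u⁶, u⁷, u⁸, u⁹, u²v, u³v, u¹⁰, u⁴v, u⁵v, u⁶v, u⁷v, u⁸v, u⁹v, u¹⁰v}.
No further products give new elements, so |G| = 22.

Answer: 22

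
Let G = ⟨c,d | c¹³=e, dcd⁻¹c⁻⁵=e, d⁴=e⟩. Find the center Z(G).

An element z ∈ Z(G) iff z commutes with every generator.
For example e is central: e·c = c = c·e; e·d = d = d·e.
Whereas c ∉ Z(G) since c·d = cd ≠ c⁵d = d·c.
Checking each of the 52 elements this way gives Z(G) = {e}, of order 1.

Answer: {e}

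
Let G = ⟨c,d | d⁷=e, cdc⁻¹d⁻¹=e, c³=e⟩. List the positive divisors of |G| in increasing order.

|G| = 21 = 3 · 7. By Lagrange's theorem the order of any subgroup divides 21; the divisors of 21 are 1, 3, 7, 21.

Answer: 1, 3, 7, 21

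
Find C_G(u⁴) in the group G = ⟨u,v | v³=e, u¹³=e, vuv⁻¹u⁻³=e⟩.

⟨u⁴⟩ ⊆ C_G(u⁴) since powers of u⁴ commute with u⁴; so |C_G(u⁴)| ≥ |⟨u⁴⟩| = 13.
By orbit–stabilizer, |C_G(u⁴)| = |G| / |conj. class of u⁴| = 39 / 3 = 13.
The 13 elements commuting with u⁴ are {e, u, u², u³, u⁴, u⁵, u⁶, u⁷, u⁸, u⁹, u¹⁰, u¹¹, u¹²}.

Answer: {e, u, u², u³, u⁴, u⁵, u⁶, u⁷, u⁸, u⁹, u¹⁰, u¹¹, u¹²}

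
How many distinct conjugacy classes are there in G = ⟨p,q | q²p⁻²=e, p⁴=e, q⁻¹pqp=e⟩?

The conjugacy classes (representative and size) are:
  [e] (size 1), [p³] (size 2), [p²] (size 1), [q⁻¹] (size 2), [pq⁻¹] (size 2).
Class equation: 1 + 2 + 1 + 2 + 2 = 8 = |G|. So G has 5 conjugacy classes.

Answer: 5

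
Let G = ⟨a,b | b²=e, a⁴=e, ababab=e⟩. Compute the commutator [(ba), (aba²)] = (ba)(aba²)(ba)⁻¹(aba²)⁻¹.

[(ba), (aba²)] = (ba)·(aba²)·(ba)⁻¹·(aba²)⁻¹.
  (ba) · (aba²) = a²ba²b
  (a²ba²b) · (a³b) = a³ba²
  (a³ba²) · (a²ba³) = a²

Answer: a²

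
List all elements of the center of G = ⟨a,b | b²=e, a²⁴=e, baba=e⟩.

An element z ∈ Z(G) iff z commutes with every generator.
For example a¹² is central: (a¹²)·a = a¹³ = a·(a¹²); (a¹²)·b = a¹²b = b·(a¹²).
Whereas a ∉ Z(G) since a·b = ab ≠ a²³b = b·a.
Checking each of the 48 elements this way gives Z(G) = {e, a¹²}, of order 2.

Answer: {e, a¹²}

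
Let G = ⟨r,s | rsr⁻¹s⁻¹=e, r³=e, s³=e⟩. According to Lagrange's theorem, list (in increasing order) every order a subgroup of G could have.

|G| = 9 = 3². By Lagrange's theorem the order of any subgroup divides 9; the divisors of 9 are 1, 3, 9.

Answer: 1, 3, 9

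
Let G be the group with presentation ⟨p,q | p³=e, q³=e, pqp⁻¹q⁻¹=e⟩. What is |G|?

Enumerate words in the generators, reducing via the relations: the distinct elements are
  {e, p, q, pq, p², q², pq², p²q, p²q²}.
No further products give new elements, so |G| = 9.

Answer: 9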